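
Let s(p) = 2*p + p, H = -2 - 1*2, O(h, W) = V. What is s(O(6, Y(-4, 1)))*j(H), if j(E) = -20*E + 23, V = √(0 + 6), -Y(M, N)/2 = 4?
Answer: 309*√6 ≈ 756.89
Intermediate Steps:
Y(M, N) = -8 (Y(M, N) = -2*4 = -8)
V = √6 ≈ 2.4495
O(h, W) = √6
H = -4 (H = -2 - 2 = -4)
s(p) = 3*p
j(E) = 23 - 20*E
s(O(6, Y(-4, 1)))*j(H) = (3*√6)*(23 - 20*(-4)) = (3*√6)*(23 + 80) = (3*√6)*103 = 309*√6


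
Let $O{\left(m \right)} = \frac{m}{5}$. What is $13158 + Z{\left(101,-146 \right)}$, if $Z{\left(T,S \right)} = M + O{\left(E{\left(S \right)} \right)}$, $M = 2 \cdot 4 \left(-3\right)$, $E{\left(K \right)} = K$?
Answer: $\frac{65524}{5} \approx 13105.0$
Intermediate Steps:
$O{\left(m \right)} = \frac{m}{5}$ ($O{\left(m \right)} = m \frac{1}{5} = \frac{m}{5}$)
$M = -24$ ($M = 8 \left(-3\right) = -24$)
$Z{\left(T,S \right)} = -24 + \frac{S}{5}$
$13158 + Z{\left(101,-146 \right)} = 13158 + \left(-24 + \frac{1}{5} \left(-146\right)\right) = 13158 - \frac{266}{5} = \frac{65524}{5}$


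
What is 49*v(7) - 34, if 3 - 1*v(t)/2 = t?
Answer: -426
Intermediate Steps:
v(t) = 6 - 2*t
49*v(7) - 34 = 49*(6 - 2*7) - 34 = 49*(6 - 14) - 34 = 49*(-8) - 34 = -392 - 34 = -426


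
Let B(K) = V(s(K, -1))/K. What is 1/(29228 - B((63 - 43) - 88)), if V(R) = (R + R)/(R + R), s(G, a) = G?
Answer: 68/1987505 ≈ 3.4214e-5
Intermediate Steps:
V(R) = 1 (V(R) = (2*R)/((2*R)) = (2*R)*(1/(2*R)) = 1)
B(K) = 1/K
1/(29228 - B((63 - 43) - 88)) = 1/(29228 - 1/((63 - 43) - 88)) = 1/(29228 - 1/(20 - 88)) = 1/(29228 - 1/(-68)) = 1/(29228 - 1*(-1/68)) = 1/(29228 + 1/68) = 1/(1987505/68) = 68/1987505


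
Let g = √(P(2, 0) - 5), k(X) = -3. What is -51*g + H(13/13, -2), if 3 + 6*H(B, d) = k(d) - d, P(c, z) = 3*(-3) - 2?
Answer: -⅔ - 204*I ≈ -0.66667 - 204.0*I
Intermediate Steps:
P(c, z) = -11 (P(c, z) = -9 - 2 = -11)
H(B, d) = -1 - d/6 (H(B, d) = -½ + (-3 - d)/6 = -½ + (-½ - d/6) = -1 - d/6)
g = 4*I (g = √(-11 - 5) = √(-16) = 4*I ≈ 4.0*I)
-51*g + H(13/13, -2) = -204*I + (-1 - ⅙*(-2)) = -204*I + (-1 + ⅓) = -204*I - ⅔ = -⅔ - 204*I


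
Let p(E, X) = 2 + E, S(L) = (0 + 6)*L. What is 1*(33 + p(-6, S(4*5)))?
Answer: 29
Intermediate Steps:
S(L) = 6*L
1*(33 + p(-6, S(4*5))) = 1*(33 + (2 - 6)) = 1*(33 - 4) = 1*29 = 29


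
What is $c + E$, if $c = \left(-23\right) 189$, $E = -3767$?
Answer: $-8114$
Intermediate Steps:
$c = -4347$
$c + E = -4347 - 3767 = -8114$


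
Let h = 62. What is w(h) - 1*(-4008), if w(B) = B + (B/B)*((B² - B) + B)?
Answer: 7914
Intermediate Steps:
w(B) = B + B² (w(B) = B + 1*B² = B + B²)
w(h) - 1*(-4008) = 62*(1 + 62) - 1*(-4008) = 62*63 + 4008 = 3906 + 4008 = 7914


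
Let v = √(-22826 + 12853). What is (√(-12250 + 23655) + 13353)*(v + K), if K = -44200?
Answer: -(13353 + √11405)*(44200 - I*√9973) ≈ -5.9492e+8 + 1.3442e+6*I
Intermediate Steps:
v = I*√9973 (v = √(-9973) = I*√9973 ≈ 99.865*I)
(√(-12250 + 23655) + 13353)*(v + K) = (√(-12250 + 23655) + 13353)*(I*√9973 - 44200) = (√11405 + 13353)*(-44200 + I*√9973) = (13353 + √11405)*(-44200 + I*√9973) = (-44200 + I*√9973)*(13353 + √11405)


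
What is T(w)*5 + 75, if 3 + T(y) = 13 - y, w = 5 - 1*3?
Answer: 115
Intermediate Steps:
w = 2 (w = 5 - 3 = 2)
T(y) = 10 - y (T(y) = -3 + (13 - y) = 10 - y)
T(w)*5 + 75 = (10 - 1*2)*5 + 75 = (10 - 2)*5 + 75 = 8*5 + 75 = 40 + 75 = 115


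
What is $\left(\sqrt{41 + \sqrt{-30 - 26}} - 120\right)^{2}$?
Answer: $\left(120 - \sqrt{41 + 2 i \sqrt{14}}\right)^{2} \approx 12898.0 - 132.2 i$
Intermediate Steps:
$\left(\sqrt{41 + \sqrt{-30 - 26}} - 120\right)^{2} = \left(\sqrt{41 + \sqrt{-56}} - 120\right)^{2} = \left(\sqrt{41 + 2 i \sqrt{14}} - 120\right)^{2} = \left(-120 + \sqrt{41 + 2 i \sqrt{14}}\right)^{2}$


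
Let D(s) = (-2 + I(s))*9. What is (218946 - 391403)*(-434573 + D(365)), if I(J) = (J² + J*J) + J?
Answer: -339178770008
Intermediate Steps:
I(J) = J + 2*J² (I(J) = (J² + J²) + J = 2*J² + J = J + 2*J²)
D(s) = -18 + 9*s*(1 + 2*s) (D(s) = (-2 + s*(1 + 2*s))*9 = -18 + 9*s*(1 + 2*s))
(218946 - 391403)*(-434573 + D(365)) = (218946 - 391403)*(-434573 + (-18 + 9*365*(1 + 2*365))) = -172457*(-434573 + (-18 + 9*365*(1 + 730))) = -172457*(-434573 + (-18 + 9*365*731)) = -172457*(-434573 + (-18 + 2401335)) = -172457*(-434573 + 2401317) = -172457*1966744 = -339178770008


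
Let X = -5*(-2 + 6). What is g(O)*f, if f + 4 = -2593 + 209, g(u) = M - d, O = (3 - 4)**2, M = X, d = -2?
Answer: 42984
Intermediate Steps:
X = -20 (X = -5*4 = -20)
M = -20
O = 1 (O = (-1)**2 = 1)
g(u) = -18 (g(u) = -20 - 1*(-2) = -20 + 2 = -18)
f = -2388 (f = -4 + (-2593 + 209) = -4 - 2384 = -2388)
g(O)*f = -18*(-2388) = 42984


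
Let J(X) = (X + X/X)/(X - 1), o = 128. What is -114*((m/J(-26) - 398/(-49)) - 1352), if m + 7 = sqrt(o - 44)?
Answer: 188728254/1225 - 6156*sqrt(21)/25 ≈ 1.5294e+5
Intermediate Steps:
m = -7 + 2*sqrt(21) (m = -7 + sqrt(128 - 44) = -7 + sqrt(84) = -7 + 2*sqrt(21) ≈ 2.1651)
J(X) = (1 + X)/(-1 + X) (J(X) = (X + 1)/(-1 + X) = (1 + X)/(-1 + X))
-114*((m/J(-26) - 398/(-49)) - 1352) = -114*(((-7 + 2*sqrt(21))/(((1 - 26)/(-1 - 26))) - 398/(-49)) - 1352) = -114*(((-7 + 2*sqrt(21))/((-25/(-27))) - 398*(-1/49)) - 1352) = -114*(((-7 + 2*sqrt(21))/((-1/27*(-25))) + 398/49) - 1352) = -114*(((-7 + 2*sqrt(21))/(25/27) + 398/49) - 1352) = -114*(((-7 + 2*sqrt(21))*(27/25) + 398/49) - 1352) = -114*(((-189/25 + 54*sqrt(21)/25) + 398/49) - 1352) = -114*((689/1225 + 54*sqrt(21)/25) - 1352) = -114*(-1655511/1225 + 54*sqrt(21)/25) = 188728254/1225 - 6156*sqrt(21)/25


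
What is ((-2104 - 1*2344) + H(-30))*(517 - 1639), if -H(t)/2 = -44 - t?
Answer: 4959240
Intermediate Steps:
H(t) = 88 + 2*t (H(t) = -2*(-44 - t) = 88 + 2*t)
((-2104 - 1*2344) + H(-30))*(517 - 1639) = ((-2104 - 1*2344) + (88 + 2*(-30)))*(517 - 1639) = ((-2104 - 2344) + (88 - 60))*(-1122) = (-4448 + 28)*(-1122) = -4420*(-1122) = 4959240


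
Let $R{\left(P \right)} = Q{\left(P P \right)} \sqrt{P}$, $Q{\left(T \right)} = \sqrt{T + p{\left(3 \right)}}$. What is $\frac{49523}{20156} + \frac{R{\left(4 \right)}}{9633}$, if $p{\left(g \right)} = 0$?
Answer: $\frac{477216307}{194162748} \approx 2.4578$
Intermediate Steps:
$Q{\left(T \right)} = \sqrt{T}$ ($Q{\left(T \right)} = \sqrt{T + 0} = \sqrt{T}$)
$R{\left(P \right)} = \sqrt{P} \sqrt{P^{2}}$ ($R{\left(P \right)} = \sqrt{P P} \sqrt{P} = \sqrt{P^{2}} \sqrt{P} = \sqrt{P} \sqrt{P^{2}}$)
$\frac{49523}{20156} + \frac{R{\left(4 \right)}}{9633} = \frac{49523}{20156} + \frac{\sqrt{4} \sqrt{4^{2}}}{9633} = 49523 \cdot \frac{1}{20156} + 2 \sqrt{16} \cdot \frac{1}{9633} = \frac{49523}{20156} + 2 \cdot 4 \cdot \frac{1}{9633} = \frac{49523}{20156} + 8 \cdot \frac{1}{9633} = \frac{49523}{20156} + \frac{8}{9633} = \frac{477216307}{194162748}$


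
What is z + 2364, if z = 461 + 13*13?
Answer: 2994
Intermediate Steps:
z = 630 (z = 461 + 169 = 630)
z + 2364 = 630 + 2364 = 2994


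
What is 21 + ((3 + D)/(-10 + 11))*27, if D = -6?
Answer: -60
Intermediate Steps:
21 + ((3 + D)/(-10 + 11))*27 = 21 + ((3 - 6)/(-10 + 11))*27 = 21 - 3/1*27 = 21 - 3*1*27 = 21 - 3*27 = 21 - 81 = -60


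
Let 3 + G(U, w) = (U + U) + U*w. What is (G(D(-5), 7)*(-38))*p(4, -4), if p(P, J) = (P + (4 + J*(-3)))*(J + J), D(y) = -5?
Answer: -291840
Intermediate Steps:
p(P, J) = 2*J*(4 + P - 3*J) (p(P, J) = (P + (4 - 3*J))*(2*J) = (4 + P - 3*J)*(2*J) = 2*J*(4 + P - 3*J))
G(U, w) = -3 + 2*U + U*w (G(U, w) = -3 + ((U + U) + U*w) = -3 + (2*U + U*w) = -3 + 2*U + U*w)
(G(D(-5), 7)*(-38))*p(4, -4) = ((-3 + 2*(-5) - 5*7)*(-38))*(2*(-4)*(4 + 4 - 3*(-4))) = ((-3 - 10 - 35)*(-38))*(2*(-4)*(4 + 4 + 12)) = (-48*(-38))*(2*(-4)*20) = 1824*(-160) = -291840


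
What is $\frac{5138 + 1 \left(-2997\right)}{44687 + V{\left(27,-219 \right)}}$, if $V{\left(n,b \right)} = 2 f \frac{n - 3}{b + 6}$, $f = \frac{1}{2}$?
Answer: $\frac{152011}{3172769} \approx 0.047911$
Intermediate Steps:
$f = \frac{1}{2} \approx 0.5$
$V{\left(n,b \right)} = \frac{-3 + n}{6 + b}$ ($V{\left(n,b \right)} = 2 \cdot \frac{1}{2} \frac{n - 3}{b + 6} = 1 \frac{-3 + n}{6 + b} = \frac{-3 + n}{6 + b}$)
$\frac{5138 + 1 \left(-2997\right)}{44687 + V{\left(27,-219 \right)}} = \frac{5138 + 1 \left(-2997\right)}{44687 + \frac{-3 + 27}{6 - 219}} = \frac{5138 - 2997}{44687 + \frac{1}{-213} \cdot 24} = \frac{2141}{44687 - \frac{8}{71}} = \frac{2141}{\frac{3172769}{71}} = 2141 \cdot \frac{71}{3172769} = \frac{152011}{3172769}$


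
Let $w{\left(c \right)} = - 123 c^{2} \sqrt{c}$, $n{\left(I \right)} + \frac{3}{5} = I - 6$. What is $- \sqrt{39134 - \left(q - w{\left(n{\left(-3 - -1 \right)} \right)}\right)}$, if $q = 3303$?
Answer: $- \frac{\sqrt{22394375 - 1137135 i \sqrt{215}}}{25} \approx -200.63 + 66.486 i$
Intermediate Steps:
$n{\left(I \right)} = - \frac{33}{5} + I$ ($n{\left(I \right)} = - \frac{3}{5} + \left(I - 6\right) = - \frac{3}{5} + \left(-6 + I\right) = - \frac{33}{5} + I$)
$w{\left(c \right)} = - 123 c^{\frac{5}{2}}$
$- \sqrt{39134 - \left(q - w{\left(n{\left(-3 - -1 \right)} \right)}\right)} = - \sqrt{39134 - \left(3303 + 123 \left(- \frac{33}{5} - 2\right)^{\frac{5}{2}}\right)} = - \sqrt{39134 - \left(3303 + 123 \left(- \frac{43}{5}\right)^{\frac{5}{2}}\right)} = - \sqrt{39134 - \left(3303 + 123 \frac{1849 i \sqrt{215}}{125}\right)} = - \sqrt{39134 - \left(3303 + \frac{227427 i \sqrt{215}}{125}\right)} = - \sqrt{35831 - \frac{227427 i \sqrt{215}}{125}}$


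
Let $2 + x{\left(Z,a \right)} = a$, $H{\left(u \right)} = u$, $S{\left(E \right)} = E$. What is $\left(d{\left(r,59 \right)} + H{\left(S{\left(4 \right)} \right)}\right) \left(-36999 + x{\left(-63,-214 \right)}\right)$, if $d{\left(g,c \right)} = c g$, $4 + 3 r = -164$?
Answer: $122809500$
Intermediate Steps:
$r = -56$ ($r = - \frac{4}{3} + \frac{1}{3} \left(-164\right) = - \frac{4}{3} - \frac{164}{3} = -56$)
$x{\left(Z,a \right)} = -2 + a$
$\left(d{\left(r,59 \right)} + H{\left(S{\left(4 \right)} \right)}\right) \left(-36999 + x{\left(-63,-214 \right)}\right) = \left(59 \left(-56\right) + 4\right) \left(-36999 - 216\right) = \left(-3304 + 4\right) \left(-36999 - 216\right) = \left(-3300\right) \left(-37215\right) = 122809500$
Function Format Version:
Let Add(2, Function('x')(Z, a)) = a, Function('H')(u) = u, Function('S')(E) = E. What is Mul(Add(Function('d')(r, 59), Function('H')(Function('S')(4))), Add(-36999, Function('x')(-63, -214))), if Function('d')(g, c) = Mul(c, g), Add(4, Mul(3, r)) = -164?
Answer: 122809500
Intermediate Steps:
r = -56 (r = Add(Rational(-4, 3), Mul(Rational(1, 3), -164)) = Add(Rational(-4, 3), Rational(-164, 3)) = -56)
Function('x')(Z, a) = Add(-2, a)
Mul(Add(Function('d')(r, 59), Function('H')(Function('S')(4))), Add(-36999, Function('x')(-63, -214))) = Mul(Add(Mul(59, -56), 4), Add(-36999, Add(-2, -214))) = Mul(Add(-3304, 4), Add(-36999, -216)) = Mul(-3300, -37215) = 122809500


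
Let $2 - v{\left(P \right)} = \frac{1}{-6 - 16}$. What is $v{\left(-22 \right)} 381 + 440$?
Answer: $\frac{26825}{22} \approx 1219.3$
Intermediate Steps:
$v{\left(P \right)} = \frac{45}{22}$ ($v{\left(P \right)} = 2 - \frac{1}{-6 - 16} = 2 - \frac{1}{-22} = 2 - - \frac{1}{22} = 2 + \frac{1}{22} = \frac{45}{22}$)
$v{\left(-22 \right)} 381 + 440 = \frac{45}{22} \cdot 381 + 440 = \frac{17145}{22} + 440 = \frac{26825}{22}$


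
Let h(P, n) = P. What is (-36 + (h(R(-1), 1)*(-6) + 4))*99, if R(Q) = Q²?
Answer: -3762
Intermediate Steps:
(-36 + (h(R(-1), 1)*(-6) + 4))*99 = (-36 + ((-1)²*(-6) + 4))*99 = (-36 + (1*(-6) + 4))*99 = (-36 + (-6 + 4))*99 = (-36 - 2)*99 = -38*99 = -3762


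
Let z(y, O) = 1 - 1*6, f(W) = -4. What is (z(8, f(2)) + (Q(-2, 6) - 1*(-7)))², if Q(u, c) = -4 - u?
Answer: 0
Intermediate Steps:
z(y, O) = -5 (z(y, O) = 1 - 6 = -5)
(z(8, f(2)) + (Q(-2, 6) - 1*(-7)))² = (-5 + ((-4 - 1*(-2)) - 1*(-7)))² = (-5 + ((-4 + 2) + 7))² = (-5 + (-2 + 7))² = (-5 + 5)² = 0² = 0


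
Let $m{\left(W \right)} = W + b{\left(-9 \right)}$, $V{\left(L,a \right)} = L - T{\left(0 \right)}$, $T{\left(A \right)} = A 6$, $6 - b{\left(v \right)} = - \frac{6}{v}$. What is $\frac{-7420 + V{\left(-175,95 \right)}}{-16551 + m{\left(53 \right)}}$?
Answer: $\frac{22785}{49478} \approx 0.46051$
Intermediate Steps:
$b{\left(v \right)} = 6 + \frac{6}{v}$ ($b{\left(v \right)} = 6 - - \frac{6}{v} = 6 + \frac{6}{v}$)
$T{\left(A \right)} = 6 A$
$V{\left(L,a \right)} = L$ ($V{\left(L,a \right)} = L - 6 \cdot 0 = L - 0 = L + 0 = L$)
$m{\left(W \right)} = \frac{16}{3} + W$ ($m{\left(W \right)} = W + \left(6 + \frac{6}{-9}\right) = W + \left(6 + 6 \left(- \frac{1}{9}\right)\right) = W + \left(6 - \frac{2}{3}\right) = W + \frac{16}{3} = \frac{16}{3} + W$)
$\frac{-7420 + V{\left(-175,95 \right)}}{-16551 + m{\left(53 \right)}} = \frac{-7420 - 175}{-16551 + \left(\frac{16}{3} + 53\right)} = - \frac{7595}{-16551 + \frac{175}{3}} = - \frac{7595}{- \frac{49478}{3}} = \left(-7595\right) \left(- \frac{3}{49478}\right) = \frac{22785}{49478}$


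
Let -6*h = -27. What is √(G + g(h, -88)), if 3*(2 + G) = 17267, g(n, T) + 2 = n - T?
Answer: √210390/6 ≈ 76.447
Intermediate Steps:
h = 9/2 (h = -⅙*(-27) = 9/2 ≈ 4.5000)
g(n, T) = -2 + n - T (g(n, T) = -2 + (n - T) = -2 + n - T)
G = 17261/3 (G = -2 + (⅓)*17267 = -2 + 17267/3 = 17261/3 ≈ 5753.7)
√(G + g(h, -88)) = √(17261/3 + (-2 + 9/2 - 1*(-88))) = √(17261/3 + (-2 + 9/2 + 88)) = √(17261/3 + 181/2) = √(35065/6) = √210390/6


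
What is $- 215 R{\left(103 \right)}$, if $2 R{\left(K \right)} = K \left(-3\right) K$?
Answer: $\frac{6842805}{2} \approx 3.4214 \cdot 10^{6}$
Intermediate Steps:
$R{\left(K \right)} = - \frac{3 K^{2}}{2}$ ($R{\left(K \right)} = \frac{K \left(-3\right) K}{2} = \frac{- 3 K K}{2} = \frac{\left(-3\right) K^{2}}{2} = - \frac{3 K^{2}}{2}$)
$- 215 R{\left(103 \right)} = - 215 \left(- \frac{3 \cdot 103^{2}}{2}\right) = - 215 \left(\left(- \frac{3}{2}\right) 10609\right) = \left(-215\right) \left(- \frac{31827}{2}\right) = \frac{6842805}{2}$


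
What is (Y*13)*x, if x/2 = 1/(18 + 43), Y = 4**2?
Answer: 416/61 ≈ 6.8197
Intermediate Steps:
Y = 16
x = 2/61 (x = 2/(18 + 43) = 2/61 ≈ 0.032787)
(Y*13)*x = (16*13)*(2/61) = 208*(2/61) = 416/61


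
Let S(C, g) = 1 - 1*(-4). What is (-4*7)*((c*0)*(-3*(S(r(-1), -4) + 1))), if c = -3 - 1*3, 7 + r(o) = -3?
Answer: 0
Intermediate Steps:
r(o) = -10 (r(o) = -7 - 3 = -10)
S(C, g) = 5 (S(C, g) = 1 + 4 = 5)
c = -6 (c = -3 - 3 = -6)
(-4*7)*((c*0)*(-3*(S(r(-1), -4) + 1))) = (-4*7)*((-6*0)*(-3*(5 + 1))) = -0*(-3*6) = -0*(-18) = -28*0 = 0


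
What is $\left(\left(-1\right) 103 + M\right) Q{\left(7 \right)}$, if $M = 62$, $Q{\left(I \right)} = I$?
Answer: $-287$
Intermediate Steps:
$\left(\left(-1\right) 103 + M\right) Q{\left(7 \right)} = \left(\left(-1\right) 103 + 62\right) 7 = \left(-103 + 62\right) 7 = \left(-41\right) 7 = -287$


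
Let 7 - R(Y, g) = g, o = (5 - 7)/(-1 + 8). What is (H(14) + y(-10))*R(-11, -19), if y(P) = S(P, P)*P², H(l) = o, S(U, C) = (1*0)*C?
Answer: -52/7 ≈ -7.4286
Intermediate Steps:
S(U, C) = 0 (S(U, C) = 0*C = 0)
o = -2/7 ≈ -0.28571
H(l) = -2/7
R(Y, g) = 7 - g
y(P) = 0 (y(P) = 0*P² = 0)
(H(14) + y(-10))*R(-11, -19) = (-2/7 + 0)*(7 - 1*(-19)) = -2*(7 + 19)/7 = -2/7*26 = -52/7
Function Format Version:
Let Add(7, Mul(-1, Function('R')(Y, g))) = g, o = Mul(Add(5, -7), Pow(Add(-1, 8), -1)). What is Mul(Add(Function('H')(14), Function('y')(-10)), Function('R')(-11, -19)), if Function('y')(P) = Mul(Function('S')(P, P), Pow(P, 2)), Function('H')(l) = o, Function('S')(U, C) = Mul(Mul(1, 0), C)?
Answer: Rational(-52, 7) ≈ -7.4286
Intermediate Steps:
Function('S')(U, C) = 0 (Function('S')(U, C) = Mul(0, C) = 0)
o = Rational(-2, 7) (o = Mul(-2, Pow(7, -1)) = Mul(-2, Rational(1, 7)) = Rational(-2, 7) ≈ -0.28571)
Function('H')(l) = Rational(-2, 7)
Function('R')(Y, g) = Add(7, Mul(-1, g))
Function('y')(P) = 0 (Function('y')(P) = Mul(0, Pow(P, 2)) = 0)
Mul(Add(Function('H')(14), Function('y')(-10)), Function('R')(-11, -19)) = Mul(Add(Rational(-2, 7), 0), Add(7, Mul(-1, -19))) = Mul(Rational(-2, 7), Add(7, 19)) = Mul(Rational(-2, 7), 26) = Rational(-52, 7)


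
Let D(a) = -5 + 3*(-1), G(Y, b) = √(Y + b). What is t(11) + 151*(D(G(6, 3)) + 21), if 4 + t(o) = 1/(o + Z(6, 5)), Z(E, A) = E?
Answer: 33304/17 ≈ 1959.1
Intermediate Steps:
t(o) = -4 + 1/(6 + o) (t(o) = -4 + 1/(o + 6) = -4 + 1/(6 + o))
D(a) = -8 (D(a) = -5 - 3 = -8)
t(11) + 151*(D(G(6, 3)) + 21) = (-23 - 4*11)/(6 + 11) + 151*(-8 + 21) = (-23 - 44)/17 + 151*13 = (1/17)*(-67) + 1963 = -67/17 + 1963 = 33304/17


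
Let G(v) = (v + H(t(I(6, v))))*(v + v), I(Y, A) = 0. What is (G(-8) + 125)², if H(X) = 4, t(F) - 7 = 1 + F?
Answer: 35721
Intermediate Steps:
t(F) = 8 + F (t(F) = 7 + (1 + F) = 8 + F)
G(v) = 2*v*(4 + v) (G(v) = (v + 4)*(v + v) = (4 + v)*(2*v) = 2*v*(4 + v))
(G(-8) + 125)² = (2*(-8)*(4 - 8) + 125)² = (2*(-8)*(-4) + 125)² = (64 + 125)² = 189² = 35721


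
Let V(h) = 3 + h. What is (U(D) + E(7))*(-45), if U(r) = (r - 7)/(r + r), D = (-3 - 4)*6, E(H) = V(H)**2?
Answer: -18105/4 ≈ -4526.3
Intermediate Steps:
E(H) = (3 + H)**2
D = -42 (D = -7*6 = -42)
U(r) = (-7 + r)/(2*r) (U(r) = (-7 + r)/((2*r)) = (-7 + r)*(1/(2*r)) = (-7 + r)/(2*r))
(U(D) + E(7))*(-45) = ((1/2)*(-7 - 42)/(-42) + (3 + 7)**2)*(-45) = ((1/2)*(-1/42)*(-49) + 10**2)*(-45) = (7/12 + 100)*(-45) = (1207/12)*(-45) = -18105/4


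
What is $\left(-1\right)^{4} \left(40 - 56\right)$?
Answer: $-16$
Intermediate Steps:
$\left(-1\right)^{4} \left(40 - 56\right) = 1 \left(-16\right) = -16$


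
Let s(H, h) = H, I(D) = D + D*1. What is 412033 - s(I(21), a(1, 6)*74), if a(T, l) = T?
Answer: 411991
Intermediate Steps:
I(D) = 2*D (I(D) = D + D = 2*D)
412033 - s(I(21), a(1, 6)*74) = 412033 - 2*21 = 412033 - 1*42 = 412033 - 42 = 411991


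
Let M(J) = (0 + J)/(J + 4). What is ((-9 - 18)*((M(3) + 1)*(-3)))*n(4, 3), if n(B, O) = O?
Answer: 2430/7 ≈ 347.14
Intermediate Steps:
M(J) = J/(4 + J)
((-9 - 18)*((M(3) + 1)*(-3)))*n(4, 3) = ((-9 - 18)*((3/(4 + 3) + 1)*(-3)))*3 = -27*(3/7 + 1)*(-3)*3 = -270*(-3)/7*3 = -27*(-30/7)*3 = (810/7)*3 = 2430/7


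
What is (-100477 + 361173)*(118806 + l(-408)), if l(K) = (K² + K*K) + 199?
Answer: 117817125368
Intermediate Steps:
l(K) = 199 + 2*K² (l(K) = (K² + K²) + 199 = 2*K² + 199 = 199 + 2*K²)
(-100477 + 361173)*(118806 + l(-408)) = (-100477 + 361173)*(118806 + (199 + 2*(-408)²)) = 260696*(118806 + (199 + 2*166464)) = 260696*(118806 + (199 + 332928)) = 260696*(118806 + 333127) = 260696*451933 = 117817125368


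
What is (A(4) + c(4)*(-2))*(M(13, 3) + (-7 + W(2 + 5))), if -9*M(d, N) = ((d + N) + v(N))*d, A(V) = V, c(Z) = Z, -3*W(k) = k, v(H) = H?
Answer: 1324/9 ≈ 147.11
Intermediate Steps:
W(k) = -k/3
M(d, N) = -d*(d + 2*N)/9 (M(d, N) = -((d + N) + N)*d/9 = -((N + d) + N)*d/9 = -(d + 2*N)*d/9 = -d*(d + 2*N)/9)
(A(4) + c(4)*(-2))*(M(13, 3) + (-7 + W(2 + 5))) = (4 + 4*(-2))*(-⅑*13*(13 + 2*3) + (-7 - (2 + 5)/3)) = (4 - 8)*(-⅑*13*(13 + 6) + (-7 - ⅓*7)) = -4*(-⅑*13*19 + (-7 - 7/3)) = -4*(-247/9 - 28/3) = -4*(-331/9) = 1324/9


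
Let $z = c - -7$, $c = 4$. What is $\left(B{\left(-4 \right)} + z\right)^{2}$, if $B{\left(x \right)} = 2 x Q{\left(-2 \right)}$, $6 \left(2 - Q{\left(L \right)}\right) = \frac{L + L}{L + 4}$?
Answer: $\frac{529}{9} \approx 58.778$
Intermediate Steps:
$z = 11$ ($z = 4 - -7 = 4 + 7 = 11$)
$Q{\left(L \right)} = 2 - \frac{L}{3 \left(4 + L\right)}$ ($Q{\left(L \right)} = 2 - \frac{\left(L + L\right) \frac{1}{L + 4}}{6} = 2 - \frac{2 L \frac{1}{4 + L}}{6} = 2 - \frac{L}{3 \left(4 + L\right)}$)
$B{\left(x \right)} = \frac{14 x}{3}$ ($B{\left(x \right)} = 2 x \frac{24 + 5 \left(-2\right)}{3 \left(4 - 2\right)} = 2 x \frac{24 - 10}{3 \cdot 2} = 2 x \frac{1}{3} \cdot \frac{1}{2} \cdot 14 = 2 x \frac{7}{3} = \frac{14 x}{3}$)
$\left(B{\left(-4 \right)} + z\right)^{2} = \left(\frac{14}{3} \left(-4\right) + 11\right)^{2} = \left(- \frac{56}{3} + 11\right)^{2} = \left(- \frac{23}{3}\right)^{2} = \frac{529}{9}$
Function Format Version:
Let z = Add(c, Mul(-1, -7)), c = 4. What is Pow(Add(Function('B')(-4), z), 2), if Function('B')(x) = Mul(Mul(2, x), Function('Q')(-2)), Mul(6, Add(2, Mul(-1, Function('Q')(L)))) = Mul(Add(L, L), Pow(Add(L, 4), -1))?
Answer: Rational(529, 9) ≈ 58.778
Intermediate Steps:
z = 11 (z = Add(4, Mul(-1, -7)) = Add(4, 7) = 11)
Function('Q')(L) = Add(2, Mul(Rational(-1, 3), L, Pow(Add(4, L), -1))) (Function('Q')(L) = Add(2, Mul(Rational(-1, 6), Mul(Add(L, L), Pow(Add(L, 4), -1)))) = Add(2, Mul(Rational(-1, 6), Mul(Mul(2, L), Pow(Add(4, L), -1)))) = Add(2, Mul(Rational(-1, 6), Mul(2, L, Pow(Add(4, L), -1)))) = Add(2, Mul(Rational(-1, 3), L, Pow(Add(4, L), -1))))
Function('B')(x) = Mul(Rational(14, 3), x) (Function('B')(x) = Mul(Mul(2, x), Mul(Rational(1, 3), Pow(Add(4, -2), -1), Add(24, Mul(5, -2)))) = Mul(Mul(2, x), Mul(Rational(1, 3), Pow(2, -1), Add(24, -10))) = Mul(Mul(2, x), Mul(Rational(1, 3), Rational(1, 2), 14)) = Mul(Mul(2, x), Rational(7, 3)) = Mul(Rational(14, 3), x))
Pow(Add(Function('B')(-4), z), 2) = Pow(Add(Mul(Rational(14, 3), -4), 11), 2) = Pow(Add(Rational(-56, 3), 11), 2) = Pow(Rational(-23, 3), 2) = Rational(529, 9)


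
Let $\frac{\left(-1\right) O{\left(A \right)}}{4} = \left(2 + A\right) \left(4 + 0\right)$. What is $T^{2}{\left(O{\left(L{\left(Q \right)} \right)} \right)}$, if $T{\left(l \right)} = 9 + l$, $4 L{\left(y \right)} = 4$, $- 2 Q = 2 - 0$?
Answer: $1521$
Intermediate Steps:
$Q = -1$ ($Q = - \frac{2 - 0}{2} = - \frac{2 + 0}{2} = \left(- \frac{1}{2}\right) 2 = -1$)
$L{\left(y \right)} = 1$ ($L{\left(y \right)} = \frac{1}{4} \cdot 4 = 1$)
$O{\left(A \right)} = -32 - 16 A$ ($O{\left(A \right)} = - 4 \left(2 + A\right) \left(4 + 0\right) = - 4 \left(2 + A\right) 4 = - 4 \left(8 + 4 A\right) = -32 - 16 A$)
$T^{2}{\left(O{\left(L{\left(Q \right)} \right)} \right)} = \left(9 - 48\right)^{2} = \left(-39\right)^{2} = 1521$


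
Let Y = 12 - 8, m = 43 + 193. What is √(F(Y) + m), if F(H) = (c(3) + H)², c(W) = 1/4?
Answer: √4065/4 ≈ 15.939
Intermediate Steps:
c(W) = ¼
m = 236
Y = 4
F(H) = (¼ + H)²
√(F(Y) + m) = √((1 + 4*4)²/16 + 236) = √((1 + 16)²/16 + 236) = √((1/16)*17² + 236) = √((1/16)*289 + 236) = √(289/16 + 236) = √(4065/16) = √4065/4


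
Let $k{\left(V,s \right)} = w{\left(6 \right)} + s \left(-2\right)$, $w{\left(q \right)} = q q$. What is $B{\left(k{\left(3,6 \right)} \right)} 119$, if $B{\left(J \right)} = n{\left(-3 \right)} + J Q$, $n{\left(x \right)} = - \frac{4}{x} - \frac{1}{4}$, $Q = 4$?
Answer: $\frac{138635}{12} \approx 11553.0$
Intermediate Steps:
$w{\left(q \right)} = q^{2}$
$k{\left(V,s \right)} = 36 - 2 s$ ($k{\left(V,s \right)} = 6^{2} + s \left(-2\right) = 36 - 2 s$)
$n{\left(x \right)} = - \frac{1}{4} - \frac{4}{x}$ ($n{\left(x \right)} = - \frac{4}{x} - \frac{1}{4} = - \frac{1}{4} - \frac{4}{x}$)
$B{\left(J \right)} = \frac{13}{12} + 4 J$ ($B{\left(J \right)} = \frac{-16 - -3}{4 \left(-3\right)} + J 4 = \frac{1}{4} \left(- \frac{1}{3}\right) \left(-16 + 3\right) + 4 J = \frac{1}{4} \left(- \frac{1}{3}\right) \left(-13\right) + 4 J = \frac{13}{12} + 4 J$)
$B{\left(k{\left(3,6 \right)} \right)} 119 = \left(\frac{13}{12} + 4 \left(36 - 12\right)\right) 119 = \left(\frac{13}{12} + 4 \cdot 24\right) 119 = \left(\frac{13}{12} + 96\right) 119 = \frac{1165}{12} \cdot 119 = \frac{138635}{12}$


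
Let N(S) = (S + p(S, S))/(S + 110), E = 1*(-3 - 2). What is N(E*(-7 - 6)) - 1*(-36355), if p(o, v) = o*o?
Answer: 1273283/35 ≈ 36380.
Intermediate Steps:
p(o, v) = o²
E = -5 (E = 1*(-5) = -5)
N(S) = (S + S²)/(110 + S) (N(S) = (S + S²)/(S + 110) = (S + S²)/(110 + S))
N(E*(-7 - 6)) - 1*(-36355) = (-5*(-7 - 6))*(1 - 5*(-7 - 6))/(110 - 5*(-7 - 6)) - 1*(-36355) = (-5*(-13))*(1 - 5*(-13))/(110 - 5*(-13)) + 36355 = 65*(1 + 65)/(110 + 65) + 36355 = 65*66/175 + 36355 = 65*(1/175)*66 + 36355 = 858/35 + 36355 = 1273283/35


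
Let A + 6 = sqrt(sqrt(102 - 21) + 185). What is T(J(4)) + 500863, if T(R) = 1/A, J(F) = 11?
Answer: 39568180/79 + sqrt(194)/158 ≈ 5.0086e+5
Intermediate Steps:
A = -6 + sqrt(194) (A = -6 + sqrt(sqrt(102 - 21) + 185) = -6 + sqrt(sqrt(81) + 185) = -6 + sqrt(9 + 185) = -6 + sqrt(194) ≈ 7.9284)
T(R) = 1/(-6 + sqrt(194))
T(J(4)) + 500863 = (3/79 + sqrt(194)/158) + 500863 = 39568180/79 + sqrt(194)/158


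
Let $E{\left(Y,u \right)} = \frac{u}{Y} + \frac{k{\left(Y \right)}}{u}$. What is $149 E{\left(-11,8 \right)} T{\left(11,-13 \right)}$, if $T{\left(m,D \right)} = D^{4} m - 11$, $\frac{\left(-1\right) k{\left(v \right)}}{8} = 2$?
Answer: $-127663200$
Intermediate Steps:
$k{\left(v \right)} = -16$ ($k{\left(v \right)} = \left(-8\right) 2 = -16$)
$E{\left(Y,u \right)} = - \frac{16}{u} + \frac{u}{Y}$ ($E{\left(Y,u \right)} = \frac{u}{Y} - \frac{16}{u} = - \frac{16}{u} + \frac{u}{Y}$)
$T{\left(m,D \right)} = -11 + m D^{4}$ ($T{\left(m,D \right)} = m D^{4} - 11 = -11 + m D^{4}$)
$149 E{\left(-11,8 \right)} T{\left(11,-13 \right)} = 149 \left(- \frac{16}{8} + \frac{8}{-11}\right) \left(-11 + 11 \left(-13\right)^{4}\right) = 149 \left(\left(-16\right) \frac{1}{8} + 8 \left(- \frac{1}{11}\right)\right) \left(-11 + 11 \cdot 28561\right) = 149 \left(-2 - \frac{8}{11}\right) \left(-11 + 314171\right) = 149 \left(- \frac{30}{11}\right) 314160 = \left(- \frac{4470}{11}\right) 314160 = -127663200$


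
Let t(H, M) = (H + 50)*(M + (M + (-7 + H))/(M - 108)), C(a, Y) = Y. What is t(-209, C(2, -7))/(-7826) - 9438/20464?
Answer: -2596950813/4604348840 ≈ -0.56402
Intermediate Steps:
t(H, M) = (50 + H)*(M + (-7 + H + M)/(-108 + M))
t(-209, C(2, -7))/(-7826) - 9438/20464 = ((-350 + (-209)² - 5350*(-7) + 43*(-209) + 50*(-7)² - 209*(-7)² - 107*(-209)*(-7))/(-108 - 7))/(-7826) - 9438/20464 = ((-350 + 43681 + 37450 - 8987 + 50*49 - 209*49 - 156541)/(-115))*(-1/7826) - 9438*1/20464 = -(-350 + 43681 + 37450 - 8987 + 2450 - 10241 - 156541)/115*(-1/7826) - 4719/10232 = -1/115*(-92538)*(-1/7826) - 4719/10232 = (92538/115)*(-1/7826) - 4719/10232 = -46269/449995 - 4719/10232 = -2596950813/4604348840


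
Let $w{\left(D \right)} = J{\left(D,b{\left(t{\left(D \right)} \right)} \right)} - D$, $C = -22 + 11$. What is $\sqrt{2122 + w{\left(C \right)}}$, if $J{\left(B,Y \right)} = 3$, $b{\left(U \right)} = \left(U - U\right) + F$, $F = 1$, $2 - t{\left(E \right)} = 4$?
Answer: $2 \sqrt{534} \approx 46.217$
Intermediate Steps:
$t{\left(E \right)} = -2$ ($t{\left(E \right)} = 2 - 4 = -2$)
$b{\left(U \right)} = 1$ ($b{\left(U \right)} = \left(U - U\right) + 1 = 0 + 1 = 1$)
$C = -11$
$w{\left(D \right)} = 3 - D$
$\sqrt{2122 + w{\left(C \right)}} = \sqrt{2122 + \left(3 - -11\right)} = \sqrt{2122 + \left(3 + 11\right)} = \sqrt{2122 + 14} = \sqrt{2136} = 2 \sqrt{534}$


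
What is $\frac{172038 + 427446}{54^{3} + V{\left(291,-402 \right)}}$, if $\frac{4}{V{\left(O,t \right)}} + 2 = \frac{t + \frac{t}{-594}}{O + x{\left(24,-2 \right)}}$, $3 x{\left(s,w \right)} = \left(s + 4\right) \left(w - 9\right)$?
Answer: $\frac{3847738097}{1010663347} \approx 3.8071$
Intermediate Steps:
$x{\left(s,w \right)} = \frac{\left(-9 + w\right) \left(4 + s\right)}{3}$ ($x{\left(s,w \right)} = \frac{\left(s + 4\right) \left(w - 9\right)}{3} = \frac{\left(4 + s\right) \left(-9 + w\right)}{3} = \frac{\left(-9 + w\right) \left(4 + s\right)}{3}$)
$V{\left(O,t \right)} = \frac{4}{-2 + \frac{593 t}{594 \left(- \frac{308}{3} + O\right)}}$ ($V{\left(O,t \right)} = \frac{4}{-2 + \frac{t + \frac{t}{-594}}{O + \left(-12 - 72 + \frac{4}{3} \left(-2\right) + \frac{1}{3} \cdot 24 \left(-2\right)\right)}} = \frac{4}{-2 + \frac{t + t \left(- \frac{1}{594}\right)}{O - \frac{308}{3}}} = \frac{4}{-2 + \frac{t - \frac{t}{594}}{O - \frac{308}{3}}} = \frac{4}{-2 + \frac{\frac{593}{594} t}{- \frac{308}{3} + O}} = \frac{4}{-2 + \frac{593 t}{594 \left(- \frac{308}{3} + O\right)}}$)
$\frac{172038 + 427446}{54^{3} + V{\left(291,-402 \right)}} = \frac{172038 + 427446}{54^{3} + \frac{792 \left(-308 + 3 \cdot 291\right)}{121968 - 345708 + 593 \left(-402\right)}} = \frac{599484}{157464 + \frac{792 \left(-308 + 873\right)}{121968 - 345708 - 238386}} = \frac{599484}{157464 + 792 \frac{1}{-462126} \cdot 565} = \frac{599484}{157464 + 792 \left(- \frac{1}{462126}\right) 565} = \frac{599484}{157464 - \frac{74580}{77021}} = \frac{599484}{\frac{12127960164}{77021}} = 599484 \cdot \frac{77021}{12127960164} = \frac{3847738097}{1010663347}$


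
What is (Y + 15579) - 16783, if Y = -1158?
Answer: -2362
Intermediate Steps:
(Y + 15579) - 16783 = (-1158 + 15579) - 16783 = 14421 - 16783 = -2362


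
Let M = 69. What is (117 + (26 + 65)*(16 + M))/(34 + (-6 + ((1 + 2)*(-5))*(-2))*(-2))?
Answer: -3926/7 ≈ -560.86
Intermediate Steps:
(117 + (26 + 65)*(16 + M))/(34 + (-6 + ((1 + 2)*(-5))*(-2))*(-2)) = (117 + (26 + 65)*(16 + 69))/(34 + (-6 + ((1 + 2)*(-5))*(-2))*(-2)) = (117 + 91*85)/(34 + (-6 + (3*(-5))*(-2))*(-2)) = (117 + 7735)/(34 + (-6 - 15*(-2))*(-2)) = 7852/(34 + (-6 + 30)*(-2)) = 7852/(34 + 24*(-2)) = 7852/(34 - 48) = 7852/(-14) = -1/14*7852 = -3926/7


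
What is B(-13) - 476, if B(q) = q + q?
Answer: -502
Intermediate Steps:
B(q) = 2*q
B(-13) - 476 = 2*(-13) - 476 = -26 - 476 = -502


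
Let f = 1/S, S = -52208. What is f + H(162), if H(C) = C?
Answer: 8457695/52208 ≈ 162.00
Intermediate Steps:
f = -1/52208 (f = 1/(-52208) = -1/52208 ≈ -1.9154e-5)
f + H(162) = -1/52208 + 162 = 8457695/52208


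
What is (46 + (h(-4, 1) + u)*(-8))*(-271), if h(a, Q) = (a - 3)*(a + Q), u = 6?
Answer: 46070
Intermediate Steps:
h(a, Q) = (-3 + a)*(Q + a)
(46 + (h(-4, 1) + u)*(-8))*(-271) = (46 + (((-4)**2 - 3*1 - 3*(-4) + 1*(-4)) + 6)*(-8))*(-271) = (46 + ((16 - 3 + 12 - 4) + 6)*(-8))*(-271) = (46 + (21 + 6)*(-8))*(-271) = (46 + 27*(-8))*(-271) = (46 - 216)*(-271) = -170*(-271) = 46070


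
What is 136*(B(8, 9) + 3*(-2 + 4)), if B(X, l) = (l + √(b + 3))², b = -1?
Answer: 12104 + 2448*√2 ≈ 15566.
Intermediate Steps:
B(X, l) = (l + √2)² (B(X, l) = (l + √(-1 + 3))² = (l + √2)²)
136*(B(8, 9) + 3*(-2 + 4)) = 136*((9 + √2)² + 3*(-2 + 4)) = 136*((9 + √2)² + 3*2) = 136*((9 + √2)² + 6) = 136*(6 + (9 + √2)²) = 816 + 136*(9 + √2)²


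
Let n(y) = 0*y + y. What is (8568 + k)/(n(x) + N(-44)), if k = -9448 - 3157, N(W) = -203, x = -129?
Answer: 4037/332 ≈ 12.160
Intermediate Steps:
n(y) = y (n(y) = 0 + y = y)
k = -12605
(8568 + k)/(n(x) + N(-44)) = (8568 - 12605)/(-129 - 203) = -4037/(-332) = -4037*(-1/332) = 4037/332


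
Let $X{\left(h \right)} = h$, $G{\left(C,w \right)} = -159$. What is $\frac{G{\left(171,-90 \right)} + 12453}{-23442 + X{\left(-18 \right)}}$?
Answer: $- \frac{2049}{3910} \approx -0.52404$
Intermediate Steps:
$\frac{G{\left(171,-90 \right)} + 12453}{-23442 + X{\left(-18 \right)}} = \frac{-159 + 12453}{-23442 - 18} = \frac{12294}{-23460} = 12294 \left(- \frac{1}{23460}\right) = - \frac{2049}{3910}$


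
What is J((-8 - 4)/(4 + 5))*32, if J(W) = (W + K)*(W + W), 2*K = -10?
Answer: 4864/9 ≈ 540.44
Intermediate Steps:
K = -5 (K = (½)*(-10) = -5)
J(W) = 2*W*(-5 + W) (J(W) = (W - 5)*(W + W) = (-5 + W)*(2*W) = 2*W*(-5 + W))
J((-8 - 4)/(4 + 5))*32 = (2*((-8 - 4)/(4 + 5))*(-5 + (-8 - 4)/(4 + 5)))*32 = (2*(-12/9)*(-5 - 12/9))*32 = (2*(-12*⅑)*(-5 - 12*⅑))*32 = (2*(-4/3)*(-5 - 4/3))*32 = (2*(-4/3)*(-19/3))*32 = (152/9)*32 = 4864/9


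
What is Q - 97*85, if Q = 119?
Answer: -8126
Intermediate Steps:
Q - 97*85 = 119 - 97*85 = 119 - 8245 = -8126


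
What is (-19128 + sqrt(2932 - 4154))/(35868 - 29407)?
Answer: -19128/6461 + I*sqrt(1222)/6461 ≈ -2.9605 + 0.0054105*I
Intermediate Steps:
(-19128 + sqrt(2932 - 4154))/(35868 - 29407) = (-19128 + sqrt(-1222))/6461 = (-19128 + I*sqrt(1222))*(1/6461) = -19128/6461 + I*sqrt(1222)/6461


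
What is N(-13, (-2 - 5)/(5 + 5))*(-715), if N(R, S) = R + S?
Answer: 19591/2 ≈ 9795.5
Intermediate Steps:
N(-13, (-2 - 5)/(5 + 5))*(-715) = (-13 + (-2 - 5)/(5 + 5))*(-715) = (-13 - 7/10)*(-715) = -137/10*(-715) = 19591/2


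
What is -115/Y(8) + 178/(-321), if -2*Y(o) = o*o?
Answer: 31219/10272 ≈ 3.0392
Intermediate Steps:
Y(o) = -o²/2 (Y(o) = -o*o/2 = -o²/2)
-115/Y(8) + 178/(-321) = -115/((-½*8²)) + 178/(-321) = -115/((-½*64)) + 178*(-1/321) = -115/(-32) - 178/321 = -115*(-1/32) - 178/321 = 115/32 - 178/321 = 31219/10272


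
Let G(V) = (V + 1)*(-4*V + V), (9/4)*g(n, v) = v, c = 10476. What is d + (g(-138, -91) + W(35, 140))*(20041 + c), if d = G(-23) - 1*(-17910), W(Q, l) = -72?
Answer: -30735676/9 ≈ -3.4151e+6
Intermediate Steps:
g(n, v) = 4*v/9
G(V) = -3*V*(1 + V) (G(V) = (1 + V)*(-3*V) = -3*V*(1 + V))
d = 16392 (d = -3*(-23)*(1 - 23) - 1*(-17910) = -3*(-23)*(-22) + 17910 = -1518 + 17910 = 16392)
d + (g(-138, -91) + W(35, 140))*(20041 + c) = 16392 + ((4/9)*(-91) - 72)*(20041 + 10476) = 16392 + (-364/9 - 72)*30517 = 16392 - 1012/9*30517 = 16392 - 30883204/9 = -30735676/9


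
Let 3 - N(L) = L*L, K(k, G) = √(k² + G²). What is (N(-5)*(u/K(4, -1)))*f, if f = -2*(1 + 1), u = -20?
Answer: -1760*√17/17 ≈ -426.86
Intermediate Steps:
K(k, G) = √(G² + k²)
N(L) = 3 - L² (N(L) = 3 - L*L = 3 - L²)
f = -4 (f = -2*2 = -4)
(N(-5)*(u/K(4, -1)))*f = ((3 - 1*(-5)²)*(-20/√((-1)² + 4²)))*(-4) = ((3 - 1*25)*(-20/√(1 + 16)))*(-4) = ((3 - 25)*(-20*√17/17))*(-4) = -(-440)*√17/17*(-4) = (440*√17/17)*(-4) = -1760*√17/17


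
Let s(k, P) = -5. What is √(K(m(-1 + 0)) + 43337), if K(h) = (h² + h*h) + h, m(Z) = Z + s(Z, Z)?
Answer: √43403 ≈ 208.33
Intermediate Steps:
m(Z) = -5 + Z (m(Z) = Z - 5 = -5 + Z)
K(h) = h + 2*h² (K(h) = (h² + h²) + h = 2*h² + h = h + 2*h²)
√(K(m(-1 + 0)) + 43337) = √((-5 + (-1 + 0))*(1 + 2*(-5 + (-1 + 0))) + 43337) = √((-5 - 1)*(1 + 2*(-5 - 1)) + 43337) = √(-6*(1 + 2*(-6)) + 43337) = √(-6*(1 - 12) + 43337) = √(-6*(-11) + 43337) = √(66 + 43337) = √43403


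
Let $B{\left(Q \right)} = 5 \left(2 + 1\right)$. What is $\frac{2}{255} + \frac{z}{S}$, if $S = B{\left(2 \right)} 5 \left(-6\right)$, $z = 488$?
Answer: $- \frac{4118}{3825} \approx -1.0766$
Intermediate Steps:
$B{\left(Q \right)} = 15$ ($B{\left(Q \right)} = 5 \cdot 3 = 15$)
$S = -450$ ($S = 15 \cdot 5 \left(-6\right) = 75 \left(-6\right) = -450$)
$\frac{2}{255} + \frac{z}{S} = \frac{2}{255} + \frac{488}{-450} = 2 \cdot \frac{1}{255} + 488 \left(- \frac{1}{450}\right) = \frac{2}{255} - \frac{244}{225} = - \frac{4118}{3825}$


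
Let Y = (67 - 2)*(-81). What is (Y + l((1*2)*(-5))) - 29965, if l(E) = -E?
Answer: -35220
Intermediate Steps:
Y = -5265 (Y = 65*(-81) = -5265)
(Y + l((1*2)*(-5))) - 29965 = (-5265 - 1*2*(-5)) - 29965 = (-5265 - 2*(-5)) - 29965 = (-5265 - 1*(-10)) - 29965 = (-5265 + 10) - 29965 = -5255 - 29965 = -35220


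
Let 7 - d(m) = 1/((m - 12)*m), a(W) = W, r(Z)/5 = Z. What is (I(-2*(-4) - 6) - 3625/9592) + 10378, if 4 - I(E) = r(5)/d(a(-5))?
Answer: 244340683/23544 ≈ 10378.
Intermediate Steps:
r(Z) = 5*Z
d(m) = 7 - 1/(m*(-12 + m)) (d(m) = 7 - 1/((m - 12)*m) = 7 - 1/((-12 + m)*m) = 7 - 1/(m*(-12 + m)))
I(E) = 251/594 (I(E) = 4 - 5*5/((-1 - 84*(-5) + 7*(-5)**2)/((-5)*(-12 - 5))) = 4 - 25/((-1/5*(-1 + 420 + 7*25)/(-17))) = 4 - 25/((-1/5*(-1/17)*(-1 + 420 + 175))) = 4 - 25/((-1/5*(-1/17)*594)) = 4 - 25/594/85 = 4 - 25*85/594 = 4 - 1*2125/594 = 4 - 2125/594 = 251/594)
(I(-2*(-4) - 6) - 3625/9592) + 10378 = (251/594 - 3625/9592) + 10378 = 1051/23544 + 10378 = 244340683/23544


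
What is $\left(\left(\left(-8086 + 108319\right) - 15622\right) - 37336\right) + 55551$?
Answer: $102826$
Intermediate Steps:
$\left(\left(\left(-8086 + 108319\right) - 15622\right) - 37336\right) + 55551 = \left(\left(100233 - 15622\right) - 37336\right) + 55551 = \left(84611 - 37336\right) + 55551 = 47275 + 55551 = 102826$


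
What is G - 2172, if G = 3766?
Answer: 1594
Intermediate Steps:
G - 2172 = 3766 - 2172 = 1594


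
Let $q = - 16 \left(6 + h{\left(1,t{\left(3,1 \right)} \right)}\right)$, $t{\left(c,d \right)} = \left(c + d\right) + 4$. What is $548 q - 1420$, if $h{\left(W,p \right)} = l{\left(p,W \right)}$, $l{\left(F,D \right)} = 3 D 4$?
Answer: $-159244$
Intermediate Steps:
$t{\left(c,d \right)} = 4 + c + d$
$l{\left(F,D \right)} = 12 D$
$h{\left(W,p \right)} = 12 W$
$q = -288$ ($q = - 16 \left(6 + 12 \cdot 1\right) = - 16 \left(6 + 12\right) = \left(-16\right) 18 = -288$)
$548 q - 1420 = 548 \left(-288\right) - 1420 = -157824 - 1420 = -159244$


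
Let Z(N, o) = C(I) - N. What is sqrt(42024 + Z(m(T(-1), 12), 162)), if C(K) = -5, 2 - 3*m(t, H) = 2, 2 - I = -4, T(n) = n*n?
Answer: sqrt(42019) ≈ 204.99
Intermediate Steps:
T(n) = n**2
I = 6 (I = 2 - 1*(-4) = 2 + 4 = 6)
m(t, H) = 0 (m(t, H) = 2/3 - 1/3*2 = 2/3 - 2/3 = 0)
Z(N, o) = -5 - N
sqrt(42024 + Z(m(T(-1), 12), 162)) = sqrt(42024 + (-5 - 1*0)) = sqrt(42024 + (-5 + 0)) = sqrt(42024 - 5) = sqrt(42019)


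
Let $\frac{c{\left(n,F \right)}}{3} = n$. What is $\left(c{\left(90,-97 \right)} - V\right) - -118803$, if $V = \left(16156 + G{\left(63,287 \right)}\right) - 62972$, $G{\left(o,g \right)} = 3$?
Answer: $165886$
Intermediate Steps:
$V = -46813$ ($V = \left(16156 + 3\right) - 62972 = 16159 - 62972 = -46813$)
$c{\left(n,F \right)} = 3 n$
$\left(c{\left(90,-97 \right)} - V\right) - -118803 = \left(3 \cdot 90 - -46813\right) - -118803 = \left(270 + 46813\right) + 118803 = 47083 + 118803 = 165886$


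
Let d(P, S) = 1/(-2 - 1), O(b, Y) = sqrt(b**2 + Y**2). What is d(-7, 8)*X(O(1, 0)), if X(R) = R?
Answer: -1/3 ≈ -0.33333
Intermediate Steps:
O(b, Y) = sqrt(Y**2 + b**2)
d(P, S) = -1/3 (d(P, S) = 1/(-3) = -1/3)
d(-7, 8)*X(O(1, 0)) = -sqrt(0**2 + 1**2)/3 = -sqrt(0 + 1)/3 = -sqrt(1)/3 = -1/3*1 = -1/3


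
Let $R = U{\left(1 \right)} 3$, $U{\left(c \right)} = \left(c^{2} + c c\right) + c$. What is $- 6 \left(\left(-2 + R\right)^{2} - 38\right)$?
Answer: $-66$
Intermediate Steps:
$U{\left(c \right)} = c + 2 c^{2}$ ($U{\left(c \right)} = \left(c^{2} + c^{2}\right) + c = 2 c^{2} + c = c + 2 c^{2}$)
$R = 9$ ($R = 1 \left(1 + 2 \cdot 1\right) 3 = 1 \left(1 + 2\right) 3 = 1 \cdot 3 \cdot 3 = 3 \cdot 3 = 9$)
$- 6 \left(\left(-2 + R\right)^{2} - 38\right) = - 6 \left(\left(-2 + 9\right)^{2} - 38\right) = - 6 \left(7^{2} - 38\right) = - 6 \left(49 - 38\right) = \left(-6\right) 11 = -66$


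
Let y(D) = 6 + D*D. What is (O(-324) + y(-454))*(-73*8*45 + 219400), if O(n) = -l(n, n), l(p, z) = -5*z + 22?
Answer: 39489177600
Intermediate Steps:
y(D) = 6 + D²
l(p, z) = 22 - 5*z
O(n) = -22 + 5*n (O(n) = -(22 - 5*n) = -22 + 5*n)
(O(-324) + y(-454))*(-73*8*45 + 219400) = ((-22 + 5*(-324)) + (6 + (-454)²))*(-73*8*45 + 219400) = ((-22 - 1620) + (6 + 206116))*(-584*45 + 219400) = (-1642 + 206122)*(-26280 + 219400) = 204480*193120 = 39489177600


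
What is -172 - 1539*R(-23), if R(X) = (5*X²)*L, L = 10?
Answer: -40706722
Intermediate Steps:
R(X) = 50*X² (R(X) = (5*X²)*10 = 50*X²)
-172 - 1539*R(-23) = -172 - 76950*(-23)² = -172 - 76950*529 = -172 - 1539*26450 = -172 - 40706550 = -40706722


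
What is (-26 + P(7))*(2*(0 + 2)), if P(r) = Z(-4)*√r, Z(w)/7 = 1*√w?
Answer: -104 + 56*I*√7 ≈ -104.0 + 148.16*I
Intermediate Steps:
Z(w) = 7*√w (Z(w) = 7*(1*√w) = 7*√w)
P(r) = 14*I*√r (P(r) = (7*√(-4))*√r = (7*(2*I))*√r = (14*I)*√r = 14*I*√r)
(-26 + P(7))*(2*(0 + 2)) = (-26 + 14*I*√7)*(2*(0 + 2)) = (-26 + 14*I*√7)*(2*2) = (-26 + 14*I*√7)*4 = -104 + 56*I*√7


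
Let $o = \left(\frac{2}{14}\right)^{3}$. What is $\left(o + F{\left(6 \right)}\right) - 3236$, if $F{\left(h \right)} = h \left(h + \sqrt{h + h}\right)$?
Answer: $- \frac{1097599}{343} + 12 \sqrt{3} \approx -3179.2$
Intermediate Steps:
$o = \frac{1}{343}$ ($o = \left(2 \cdot \frac{1}{14}\right)^{3} = \left(\frac{1}{7}\right)^{3} = \frac{1}{343} \approx 0.0029155$)
$F{\left(h \right)} = h \left(h + \sqrt{2} \sqrt{h}\right)$ ($F{\left(h \right)} = h \left(h + \sqrt{2 h}\right) = h \left(h + \sqrt{2} \sqrt{h}\right)$)
$\left(o + F{\left(6 \right)}\right) - 3236 = \left(\frac{1}{343} + \left(6^{2} + \sqrt{2} \cdot 6^{\frac{3}{2}}\right)\right) - 3236 = \left(\frac{1}{343} + \left(36 + \sqrt{2} \cdot 6 \sqrt{6}\right)\right) - 3236 = \left(\frac{1}{343} + \left(36 + 12 \sqrt{3}\right)\right) - 3236 = \left(\frac{12349}{343} + 12 \sqrt{3}\right) - 3236 = - \frac{1097599}{343} + 12 \sqrt{3}$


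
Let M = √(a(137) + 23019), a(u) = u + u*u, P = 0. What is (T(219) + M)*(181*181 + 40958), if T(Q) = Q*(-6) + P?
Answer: -96866766 + 368595*√1677 ≈ -8.1772e+7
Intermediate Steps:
a(u) = u + u²
T(Q) = -6*Q (T(Q) = Q*(-6) + 0 = -6*Q + 0 = -6*Q)
M = 5*√1677 (M = √(137*(1 + 137) + 23019) = √(137*138 + 23019) = √(18906 + 23019) = √41925 = 5*√1677 ≈ 204.76)
(T(219) + M)*(181*181 + 40958) = (-6*219 + 5*√1677)*(181*181 + 40958) = (-1314 + 5*√1677)*(32761 + 40958) = (-1314 + 5*√1677)*73719 = -96866766 + 368595*√1677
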